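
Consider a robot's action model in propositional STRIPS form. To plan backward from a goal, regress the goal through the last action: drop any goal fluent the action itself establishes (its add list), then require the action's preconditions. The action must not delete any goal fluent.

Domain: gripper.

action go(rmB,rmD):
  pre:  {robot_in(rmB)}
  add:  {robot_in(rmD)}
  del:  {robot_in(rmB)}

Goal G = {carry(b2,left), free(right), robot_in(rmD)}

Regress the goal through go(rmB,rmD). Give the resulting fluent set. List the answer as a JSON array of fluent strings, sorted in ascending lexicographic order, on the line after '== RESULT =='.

Regress:
  G ∩ del = {}  (empty — regression defined)
  G \ add = {carry(b2,left), free(right), robot_in(rmD)} \ {robot_in(rmD)} = {carry(b2,left), free(right)}
  ∪ pre   = {carry(b2,left), free(right)} ∪ {robot_in(rmB)}
          = {carry(b2,left), free(right), robot_in(rmB)}

== RESULT ==
["carry(b2,left)", "free(right)", "robot_in(rmB)"]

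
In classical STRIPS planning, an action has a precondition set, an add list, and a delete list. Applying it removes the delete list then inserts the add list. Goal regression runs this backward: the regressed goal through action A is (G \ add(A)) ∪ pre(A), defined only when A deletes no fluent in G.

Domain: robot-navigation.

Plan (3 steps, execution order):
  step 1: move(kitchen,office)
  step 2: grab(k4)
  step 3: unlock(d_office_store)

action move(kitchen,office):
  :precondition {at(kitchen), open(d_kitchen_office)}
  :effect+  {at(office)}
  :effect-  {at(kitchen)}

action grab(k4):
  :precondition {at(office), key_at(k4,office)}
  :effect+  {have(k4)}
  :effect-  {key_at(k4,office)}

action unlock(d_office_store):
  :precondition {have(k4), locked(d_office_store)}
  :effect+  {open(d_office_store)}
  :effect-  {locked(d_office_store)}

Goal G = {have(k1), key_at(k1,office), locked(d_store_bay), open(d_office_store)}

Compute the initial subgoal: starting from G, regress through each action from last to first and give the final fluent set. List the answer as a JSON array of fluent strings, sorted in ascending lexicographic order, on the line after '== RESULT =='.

Work backward from the goal:
  through step 3 (unlock(d_office_store)): drop {open(d_office_store)}, keep {have(k1), key_at(k1,office), locked(d_store_bay)}, require {have(k4), locked(d_office_store)}
    → {have(k1), have(k4), key_at(k1,office), locked(d_office_store), locked(d_store_bay)}
  through step 2 (grab(k4)): drop {have(k4)}, keep {have(k1), key_at(k1,office), locked(d_office_store), locked(d_store_bay)}, require {at(office), key_at(k4,office)}
    → {at(office), have(k1), key_at(k1,office), key_at(k4,office), locked(d_office_store), locked(d_store_bay)}
  through step 1 (move(kitchen,office)): drop {at(office)}, keep {have(k1), key_at(k1,office), key_at(k4,office), locked(d_office_store), locked(d_store_bay)}, require {at(kitchen), open(d_kitchen_office)}
    → {at(kitchen), have(k1), key_at(k1,office), key_at(k4,office), locked(d_office_store), locked(d_store_bay), open(d_kitchen_office)}

== RESULT ==
["at(kitchen)", "have(k1)", "key_at(k1,office)", "key_at(k4,office)", "locked(d_office_store)", "locked(d_store_bay)", "open(d_kitchen_office)"]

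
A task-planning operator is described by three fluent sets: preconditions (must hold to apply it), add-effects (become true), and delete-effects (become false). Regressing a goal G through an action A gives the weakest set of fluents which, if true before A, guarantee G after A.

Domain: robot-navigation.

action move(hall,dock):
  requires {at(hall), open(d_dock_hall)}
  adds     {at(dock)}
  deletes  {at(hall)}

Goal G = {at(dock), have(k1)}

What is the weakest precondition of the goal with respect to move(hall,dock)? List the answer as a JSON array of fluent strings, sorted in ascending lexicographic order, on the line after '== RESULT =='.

Compute (G \ add) ∪ pre:
  G ∩ del = {}  (empty — regression defined)
  G \ add = {at(dock), have(k1)} \ {at(dock)} = {have(k1)}
  ∪ pre   = {have(k1)} ∪ {at(hall), open(d_dock_hall)}
          = {at(hall), have(k1), open(d_dock_hall)}

== RESULT ==
["at(hall)", "have(k1)", "open(d_dock_hall)"]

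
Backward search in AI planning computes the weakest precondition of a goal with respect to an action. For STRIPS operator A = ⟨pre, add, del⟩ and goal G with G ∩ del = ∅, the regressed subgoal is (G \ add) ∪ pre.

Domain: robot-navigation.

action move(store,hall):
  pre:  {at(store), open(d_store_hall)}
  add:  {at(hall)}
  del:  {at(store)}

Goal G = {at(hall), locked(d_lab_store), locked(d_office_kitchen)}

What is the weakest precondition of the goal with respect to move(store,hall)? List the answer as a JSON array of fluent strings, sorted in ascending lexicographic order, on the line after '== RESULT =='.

Regress:
  G ∩ del = {}  (empty — regression defined)
  G \ add = {at(hall), locked(d_lab_store), locked(d_office_kitchen)} \ {at(hall)} = {locked(d_lab_store), locked(d_office_kitchen)}
  ∪ pre   = {locked(d_lab_store), locked(d_office_kitchen)} ∪ {at(store), open(d_store_hall)}
          = {at(store), locked(d_lab_store), locked(d_office_kitchen), open(d_store_hall)}

== RESULT ==
["at(store)", "locked(d_lab_store)", "locked(d_office_kitchen)", "open(d_store_hall)"]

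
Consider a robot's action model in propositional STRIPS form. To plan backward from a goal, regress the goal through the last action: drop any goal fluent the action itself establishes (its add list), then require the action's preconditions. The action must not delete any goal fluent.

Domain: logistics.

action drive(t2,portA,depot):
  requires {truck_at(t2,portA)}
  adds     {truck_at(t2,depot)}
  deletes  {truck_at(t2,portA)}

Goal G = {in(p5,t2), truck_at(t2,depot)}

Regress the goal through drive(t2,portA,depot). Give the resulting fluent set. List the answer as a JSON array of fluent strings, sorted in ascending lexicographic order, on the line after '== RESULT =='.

Regress:
  G ∩ del = {}  (empty — regression defined)
  G \ add = {in(p5,t2), truck_at(t2,depot)} \ {truck_at(t2,depot)} = {in(p5,t2)}
  ∪ pre   = {in(p5,t2)} ∪ {truck_at(t2,portA)}
          = {in(p5,t2), truck_at(t2,portA)}

== RESULT ==
["in(p5,t2)", "truck_at(t2,portA)"]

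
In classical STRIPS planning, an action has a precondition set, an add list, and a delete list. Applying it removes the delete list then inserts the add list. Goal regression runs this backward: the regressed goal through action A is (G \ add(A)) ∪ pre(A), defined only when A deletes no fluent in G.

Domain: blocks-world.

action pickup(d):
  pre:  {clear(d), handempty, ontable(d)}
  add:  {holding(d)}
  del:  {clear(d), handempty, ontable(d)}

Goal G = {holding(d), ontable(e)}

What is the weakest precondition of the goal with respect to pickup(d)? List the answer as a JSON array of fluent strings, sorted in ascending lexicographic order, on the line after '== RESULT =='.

Regress:
  G ∩ del = {}  (empty — regression defined)
  G \ add = {holding(d), ontable(e)} \ {holding(d)} = {ontable(e)}
  ∪ pre   = {ontable(e)} ∪ {clear(d), handempty, ontable(d)}
          = {clear(d), handempty, ontable(d), ontable(e)}

== RESULT ==
["clear(d)", "handempty", "ontable(d)", "ontable(e)"]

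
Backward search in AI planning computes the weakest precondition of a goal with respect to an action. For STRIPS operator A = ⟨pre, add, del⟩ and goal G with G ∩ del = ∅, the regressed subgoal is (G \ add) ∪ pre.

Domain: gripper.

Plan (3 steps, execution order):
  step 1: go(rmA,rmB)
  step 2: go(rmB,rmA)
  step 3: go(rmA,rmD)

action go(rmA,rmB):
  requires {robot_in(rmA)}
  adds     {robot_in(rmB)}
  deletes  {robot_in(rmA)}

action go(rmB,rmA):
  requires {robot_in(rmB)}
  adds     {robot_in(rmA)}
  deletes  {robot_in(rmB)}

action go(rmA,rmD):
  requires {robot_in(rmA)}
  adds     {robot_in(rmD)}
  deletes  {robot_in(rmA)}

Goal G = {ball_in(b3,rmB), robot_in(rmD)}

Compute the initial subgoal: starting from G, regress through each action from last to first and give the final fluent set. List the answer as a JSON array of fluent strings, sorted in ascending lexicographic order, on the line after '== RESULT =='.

Regress step by step:
  through step 3 (go(rmA,rmD)): drop {robot_in(rmD)}, keep {ball_in(b3,rmB)}, require {robot_in(rmA)}
    → {ball_in(b3,rmB), robot_in(rmA)}
  through step 2 (go(rmB,rmA)): drop {robot_in(rmA)}, keep {ball_in(b3,rmB)}, require {robot_in(rmB)}
    → {ball_in(b3,rmB), robot_in(rmB)}
  through step 1 (go(rmA,rmB)): drop {robot_in(rmB)}, keep {ball_in(b3,rmB)}, require {robot_in(rmA)}
    → {ball_in(b3,rmB), robot_in(rmA)}

== RESULT ==
["ball_in(b3,rmB)", "robot_in(rmA)"]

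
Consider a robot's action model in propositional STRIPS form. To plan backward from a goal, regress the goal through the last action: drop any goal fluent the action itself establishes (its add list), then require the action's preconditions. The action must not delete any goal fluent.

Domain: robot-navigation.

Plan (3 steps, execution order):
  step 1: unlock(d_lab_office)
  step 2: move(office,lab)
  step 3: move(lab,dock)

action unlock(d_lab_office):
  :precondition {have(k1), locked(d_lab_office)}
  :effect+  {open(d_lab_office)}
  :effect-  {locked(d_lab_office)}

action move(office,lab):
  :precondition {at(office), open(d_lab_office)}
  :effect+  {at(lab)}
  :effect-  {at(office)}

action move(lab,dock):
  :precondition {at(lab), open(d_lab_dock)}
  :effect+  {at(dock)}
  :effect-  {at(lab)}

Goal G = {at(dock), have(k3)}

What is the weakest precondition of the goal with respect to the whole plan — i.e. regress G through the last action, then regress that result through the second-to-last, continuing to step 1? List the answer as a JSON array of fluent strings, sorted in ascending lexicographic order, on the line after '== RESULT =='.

Work backward from the goal:
  through step 3 (move(lab,dock)): drop {at(dock)}, keep {have(k3)}, require {at(lab), open(d_lab_dock)}
    → {at(lab), have(k3), open(d_lab_dock)}
  through step 2 (move(office,lab)): drop {at(lab)}, keep {have(k3), open(d_lab_dock)}, require {at(office), open(d_lab_office)}
    → {at(office), have(k3), open(d_lab_dock), open(d_lab_office)}
  through step 1 (unlock(d_lab_office)): drop {open(d_lab_office)}, keep {at(office), have(k3), open(d_lab_dock)}, require {have(k1), locked(d_lab_office)}
    → {at(office), have(k1), have(k3), locked(d_lab_office), open(d_lab_dock)}

== RESULT ==
["at(office)", "have(k1)", "have(k3)", "locked(d_lab_office)", "open(d_lab_dock)"]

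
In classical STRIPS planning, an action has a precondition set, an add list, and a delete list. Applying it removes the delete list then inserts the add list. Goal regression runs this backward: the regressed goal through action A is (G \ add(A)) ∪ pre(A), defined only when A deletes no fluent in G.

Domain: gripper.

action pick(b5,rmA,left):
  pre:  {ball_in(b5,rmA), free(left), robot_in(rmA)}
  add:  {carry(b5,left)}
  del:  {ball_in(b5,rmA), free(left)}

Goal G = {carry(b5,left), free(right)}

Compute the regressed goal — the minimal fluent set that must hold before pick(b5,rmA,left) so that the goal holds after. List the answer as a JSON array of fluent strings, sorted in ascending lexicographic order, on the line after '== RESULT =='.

Compute (G \ add) ∪ pre:
  G ∩ del = {}  (empty — regression defined)
  G \ add = {carry(b5,left), free(right)} \ {carry(b5,left)} = {free(right)}
  ∪ pre   = {free(right)} ∪ {ball_in(b5,rmA), free(left), robot_in(rmA)}
          = {ball_in(b5,rmA), free(left), free(right), robot_in(rmA)}

== RESULT ==
["ball_in(b5,rmA)", "free(left)", "free(right)", "robot_in(rmA)"]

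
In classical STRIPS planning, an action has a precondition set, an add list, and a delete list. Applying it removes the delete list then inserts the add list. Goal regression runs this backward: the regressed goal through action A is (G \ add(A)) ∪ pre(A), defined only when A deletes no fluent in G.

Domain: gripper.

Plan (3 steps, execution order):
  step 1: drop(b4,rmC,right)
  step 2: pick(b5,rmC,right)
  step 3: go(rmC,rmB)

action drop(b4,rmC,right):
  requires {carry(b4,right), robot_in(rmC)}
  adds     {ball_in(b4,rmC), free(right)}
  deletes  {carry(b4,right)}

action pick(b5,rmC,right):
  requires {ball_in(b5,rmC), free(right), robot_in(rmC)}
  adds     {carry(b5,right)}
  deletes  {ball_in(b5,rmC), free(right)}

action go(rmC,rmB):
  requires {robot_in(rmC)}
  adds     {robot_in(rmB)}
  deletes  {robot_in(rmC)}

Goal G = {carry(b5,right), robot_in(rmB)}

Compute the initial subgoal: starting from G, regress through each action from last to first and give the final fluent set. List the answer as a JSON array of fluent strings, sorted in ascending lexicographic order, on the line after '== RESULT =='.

Work backward from the goal:
  through step 3 (go(rmC,rmB)): drop {robot_in(rmB)}, keep {carry(b5,right)}, require {robot_in(rmC)}
    → {carry(b5,right), robot_in(rmC)}
  through step 2 (pick(b5,rmC,right)): drop {carry(b5,right)}, keep {robot_in(rmC)}, require {ball_in(b5,rmC), free(right), robot_in(rmC)}
    → {ball_in(b5,rmC), free(right), robot_in(rmC)}
  through step 1 (drop(b4,rmC,right)): drop {free(right)}, keep {ball_in(b5,rmC), robot_in(rmC)}, require {carry(b4,right), robot_in(rmC)}
    → {ball_in(b5,rmC), carry(b4,right), robot_in(rmC)}

== RESULT ==
["ball_in(b5,rmC)", "carry(b4,right)", "robot_in(rmC)"]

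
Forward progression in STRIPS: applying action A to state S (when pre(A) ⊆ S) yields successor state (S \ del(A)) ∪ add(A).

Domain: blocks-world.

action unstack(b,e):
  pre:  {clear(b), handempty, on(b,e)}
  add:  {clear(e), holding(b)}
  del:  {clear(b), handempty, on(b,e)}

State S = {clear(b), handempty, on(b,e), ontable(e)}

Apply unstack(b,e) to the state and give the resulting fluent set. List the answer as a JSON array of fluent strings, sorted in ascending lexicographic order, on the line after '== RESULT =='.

Progress:
  pre ⊆ S: {clear(b), handempty, on(b,e)} ⊆ S  — applicable
  S \ del = {ontable(e)}
  ∪ add   = {clear(e), holding(b), ontable(e)}

== RESULT ==
["clear(e)", "holding(b)", "ontable(e)"]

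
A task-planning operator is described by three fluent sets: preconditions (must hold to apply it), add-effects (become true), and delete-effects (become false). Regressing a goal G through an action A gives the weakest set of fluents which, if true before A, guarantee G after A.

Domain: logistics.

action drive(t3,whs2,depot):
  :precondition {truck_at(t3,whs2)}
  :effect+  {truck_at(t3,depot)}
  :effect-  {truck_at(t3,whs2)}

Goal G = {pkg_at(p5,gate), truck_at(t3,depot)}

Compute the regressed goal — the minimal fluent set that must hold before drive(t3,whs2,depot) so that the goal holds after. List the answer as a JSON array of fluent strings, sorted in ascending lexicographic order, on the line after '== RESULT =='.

Regress:
  G ∩ del = {}  (empty — regression defined)
  G \ add = {pkg_at(p5,gate), truck_at(t3,depot)} \ {truck_at(t3,depot)} = {pkg_at(p5,gate)}
  ∪ pre   = {pkg_at(p5,gate)} ∪ {truck_at(t3,whs2)}
          = {pkg_at(p5,gate), truck_at(t3,whs2)}

== RESULT ==
["pkg_at(p5,gate)", "truck_at(t3,whs2)"]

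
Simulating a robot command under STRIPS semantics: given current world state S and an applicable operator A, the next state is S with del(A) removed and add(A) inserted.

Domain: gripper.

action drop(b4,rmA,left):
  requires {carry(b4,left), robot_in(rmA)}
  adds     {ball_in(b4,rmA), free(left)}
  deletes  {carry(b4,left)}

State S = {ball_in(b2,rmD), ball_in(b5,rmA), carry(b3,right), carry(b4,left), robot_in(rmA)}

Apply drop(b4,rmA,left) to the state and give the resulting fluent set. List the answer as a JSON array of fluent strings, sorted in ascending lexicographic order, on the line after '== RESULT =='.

Compute (S \ del) ∪ add:
  pre ⊆ S: {carry(b4,left), robot_in(rmA)} ⊆ S  — applicable
  S \ del = {ball_in(b2,rmD), ball_in(b5,rmA), carry(b3,right), robot_in(rmA)}
  ∪ add   = {ball_in(b2,rmD), ball_in(b4,rmA), ball_in(b5,rmA), carry(b3,right), free(left), robot_in(rmA)}

== RESULT ==
["ball_in(b2,rmD)", "ball_in(b4,rmA)", "ball_in(b5,rmA)", "carry(b3,right)", "free(left)", "robot_in(rmA)"]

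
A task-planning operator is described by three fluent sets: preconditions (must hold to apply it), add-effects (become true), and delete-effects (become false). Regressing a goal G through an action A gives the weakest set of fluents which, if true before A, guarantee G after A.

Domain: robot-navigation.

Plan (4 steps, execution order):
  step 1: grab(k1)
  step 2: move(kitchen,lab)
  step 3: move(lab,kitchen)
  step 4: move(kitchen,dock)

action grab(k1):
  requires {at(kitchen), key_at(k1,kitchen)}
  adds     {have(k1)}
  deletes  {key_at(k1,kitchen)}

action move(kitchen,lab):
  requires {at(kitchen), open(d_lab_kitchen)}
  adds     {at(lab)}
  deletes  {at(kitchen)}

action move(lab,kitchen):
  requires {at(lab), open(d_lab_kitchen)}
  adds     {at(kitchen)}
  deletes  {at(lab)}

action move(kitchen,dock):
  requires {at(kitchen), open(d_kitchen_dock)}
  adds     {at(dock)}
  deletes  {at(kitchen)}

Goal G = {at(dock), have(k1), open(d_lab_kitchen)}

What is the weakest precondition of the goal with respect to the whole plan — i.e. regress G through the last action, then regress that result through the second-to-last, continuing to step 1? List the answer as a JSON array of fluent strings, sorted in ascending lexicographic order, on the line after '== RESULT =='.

Work backward from the goal:
  through step 4 (move(kitchen,dock)): drop {at(dock)}, keep {have(k1), open(d_lab_kitchen)}, require {at(kitchen), open(d_kitchen_dock)}
    → {at(kitchen), have(k1), open(d_kitchen_dock), open(d_lab_kitchen)}
  through step 3 (move(lab,kitchen)): drop {at(kitchen)}, keep {have(k1), open(d_kitchen_dock), open(d_lab_kitchen)}, require {at(lab), open(d_lab_kitchen)}
    → {at(lab), have(k1), open(d_kitchen_dock), open(d_lab_kitchen)}
  through step 2 (move(kitchen,lab)): drop {at(lab)}, keep {have(k1), open(d_kitchen_dock), open(d_lab_kitchen)}, require {at(kitchen), open(d_lab_kitchen)}
    → {at(kitchen), have(k1), open(d_kitchen_dock), open(d_lab_kitchen)}
  through step 1 (grab(k1)): drop {have(k1)}, keep {at(kitchen), open(d_kitchen_dock), open(d_lab_kitchen)}, require {at(kitchen), key_at(k1,kitchen)}
    → {at(kitchen), key_at(k1,kitchen), open(d_kitchen_dock), open(d_lab_kitchen)}

== RESULT ==
["at(kitchen)", "key_at(k1,kitchen)", "open(d_kitchen_dock)", "open(d_lab_kitchen)"]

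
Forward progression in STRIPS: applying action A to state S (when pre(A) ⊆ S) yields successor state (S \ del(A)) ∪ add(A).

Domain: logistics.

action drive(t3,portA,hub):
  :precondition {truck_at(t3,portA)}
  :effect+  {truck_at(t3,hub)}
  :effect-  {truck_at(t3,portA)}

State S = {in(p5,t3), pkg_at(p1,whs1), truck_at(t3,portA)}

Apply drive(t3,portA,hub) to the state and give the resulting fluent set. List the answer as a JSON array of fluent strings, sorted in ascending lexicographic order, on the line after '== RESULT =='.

Compute (S \ del) ∪ add:
  pre ⊆ S: {truck_at(t3,portA)} ⊆ S  — applicable
  S \ del = {in(p5,t3), pkg_at(p1,whs1)}
  ∪ add   = {in(p5,t3), pkg_at(p1,whs1), truck_at(t3,hub)}

== RESULT ==
["in(p5,t3)", "pkg_at(p1,whs1)", "truck_at(t3,hub)"]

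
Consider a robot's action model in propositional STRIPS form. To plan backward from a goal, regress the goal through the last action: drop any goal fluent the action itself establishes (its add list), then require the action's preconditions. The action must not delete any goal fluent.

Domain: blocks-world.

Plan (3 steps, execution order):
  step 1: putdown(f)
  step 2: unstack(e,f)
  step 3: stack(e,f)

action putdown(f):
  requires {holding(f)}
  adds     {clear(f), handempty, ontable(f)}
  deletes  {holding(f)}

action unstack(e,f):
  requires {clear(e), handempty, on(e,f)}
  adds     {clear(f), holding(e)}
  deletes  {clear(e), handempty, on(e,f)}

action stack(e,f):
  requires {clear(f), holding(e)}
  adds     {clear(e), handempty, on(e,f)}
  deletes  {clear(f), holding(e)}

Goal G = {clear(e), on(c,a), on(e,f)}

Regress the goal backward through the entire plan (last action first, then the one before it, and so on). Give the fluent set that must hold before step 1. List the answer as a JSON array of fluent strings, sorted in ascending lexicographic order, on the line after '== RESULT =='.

Work backward from the goal:
  through step 3 (stack(e,f)): drop {clear(e), on(e,f)}, keep {on(c,a)}, require {clear(f), holding(e)}
    → {clear(f), holding(e), on(c,a)}
  through step 2 (unstack(e,f)): drop {clear(f), holding(e)}, keep {on(c,a)}, require {clear(e), handempty, on(e,f)}
    → {clear(e), handempty, on(c,a), on(e,f)}
  through step 1 (putdown(f)): drop {handempty}, keep {clear(e), on(c,a), on(e,f)}, require {holding(f)}
    → {clear(e), holding(f), on(c,a), on(e,f)}

== RESULT ==
["clear(e)", "holding(f)", "on(c,a)", "on(e,f)"]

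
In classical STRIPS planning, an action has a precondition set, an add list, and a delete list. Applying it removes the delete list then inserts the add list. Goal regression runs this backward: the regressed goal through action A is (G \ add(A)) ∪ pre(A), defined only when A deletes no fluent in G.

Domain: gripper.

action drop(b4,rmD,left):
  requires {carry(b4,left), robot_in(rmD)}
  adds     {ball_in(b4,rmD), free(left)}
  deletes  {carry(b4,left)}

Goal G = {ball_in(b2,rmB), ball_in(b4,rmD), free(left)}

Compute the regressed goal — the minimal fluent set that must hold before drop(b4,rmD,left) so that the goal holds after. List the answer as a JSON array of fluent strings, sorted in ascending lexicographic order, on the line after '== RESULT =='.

Regress:
  G ∩ del = {}  (empty — regression defined)
  G \ add = {ball_in(b2,rmB), ball_in(b4,rmD), free(left)} \ {ball_in(b4,rmD), free(left)} = {ball_in(b2,rmB)}
  ∪ pre   = {ball_in(b2,rmB)} ∪ {carry(b4,left), robot_in(rmD)}
          = {ball_in(b2,rmB), carry(b4,left), robot_in(rmD)}

== RESULT ==
["ball_in(b2,rmB)", "carry(b4,left)", "robot_in(rmD)"]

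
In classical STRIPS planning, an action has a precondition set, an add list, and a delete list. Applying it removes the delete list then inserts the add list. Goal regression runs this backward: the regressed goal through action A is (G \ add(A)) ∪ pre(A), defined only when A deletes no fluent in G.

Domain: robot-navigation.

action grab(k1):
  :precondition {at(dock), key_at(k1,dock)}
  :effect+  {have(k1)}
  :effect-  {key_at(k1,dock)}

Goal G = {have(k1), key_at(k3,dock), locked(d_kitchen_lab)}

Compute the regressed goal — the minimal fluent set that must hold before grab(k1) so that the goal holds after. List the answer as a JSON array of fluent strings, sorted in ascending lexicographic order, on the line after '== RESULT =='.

Regress:
  G ∩ del = {}  (empty — regression defined)
  G \ add = {have(k1), key_at(k3,dock), locked(d_kitchen_lab)} \ {have(k1)} = {key_at(k3,dock), locked(d_kitchen_lab)}
  ∪ pre   = {key_at(k3,dock), locked(d_kitchen_lab)} ∪ {at(dock), key_at(k1,dock)}
          = {at(dock), key_at(k1,dock), key_at(k3,dock), locked(d_kitchen_lab)}

== RESULT ==
["at(dock)", "key_at(k1,dock)", "key_at(k3,dock)", "locked(d_kitchen_lab)"]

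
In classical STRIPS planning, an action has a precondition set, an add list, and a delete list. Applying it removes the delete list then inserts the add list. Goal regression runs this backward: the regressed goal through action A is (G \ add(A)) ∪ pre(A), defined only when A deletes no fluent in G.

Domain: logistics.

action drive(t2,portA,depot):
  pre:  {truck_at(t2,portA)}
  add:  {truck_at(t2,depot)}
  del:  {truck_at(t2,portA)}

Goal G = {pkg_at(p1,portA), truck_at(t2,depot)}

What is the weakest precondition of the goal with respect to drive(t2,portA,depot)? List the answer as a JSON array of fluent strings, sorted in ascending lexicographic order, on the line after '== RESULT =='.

Regress:
  G ∩ del = {}  (empty — regression defined)
  G \ add = {pkg_at(p1,portA), truck_at(t2,depot)} \ {truck_at(t2,depot)} = {pkg_at(p1,portA)}
  ∪ pre   = {pkg_at(p1,portA)} ∪ {truck_at(t2,portA)}
          = {pkg_at(p1,portA), truck_at(t2,portA)}

== RESULT ==
["pkg_at(p1,portA)", "truck_at(t2,portA)"]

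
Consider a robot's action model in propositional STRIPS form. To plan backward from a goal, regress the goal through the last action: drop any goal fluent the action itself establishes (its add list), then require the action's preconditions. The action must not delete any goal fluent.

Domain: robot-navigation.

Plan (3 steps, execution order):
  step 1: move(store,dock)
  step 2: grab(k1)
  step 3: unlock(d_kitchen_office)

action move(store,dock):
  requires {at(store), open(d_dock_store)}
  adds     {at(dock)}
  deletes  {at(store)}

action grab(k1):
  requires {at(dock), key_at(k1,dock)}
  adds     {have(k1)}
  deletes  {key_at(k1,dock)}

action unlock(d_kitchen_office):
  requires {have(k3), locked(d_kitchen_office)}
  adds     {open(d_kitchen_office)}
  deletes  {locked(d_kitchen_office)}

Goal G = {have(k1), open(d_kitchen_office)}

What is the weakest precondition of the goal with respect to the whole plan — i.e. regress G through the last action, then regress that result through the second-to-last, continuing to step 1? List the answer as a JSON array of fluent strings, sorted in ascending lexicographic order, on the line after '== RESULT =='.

Regress step by step:
  through step 3 (unlock(d_kitchen_office)): drop {open(d_kitchen_office)}, keep {have(k1)}, require {have(k3), locked(d_kitchen_office)}
    → {have(k1), have(k3), locked(d_kitchen_office)}
  through step 2 (grab(k1)): drop {have(k1)}, keep {have(k3), locked(d_kitchen_office)}, require {at(dock), key_at(k1,dock)}
    → {at(dock), have(k3), key_at(k1,dock), locked(d_kitchen_office)}
  through step 1 (move(store,dock)): drop {at(dock)}, keep {have(k3), key_at(k1,dock), locked(d_kitchen_office)}, require {at(store), open(d_dock_store)}
    → {at(store), have(k3), key_at(k1,dock), locked(d_kitchen_office), open(d_dock_store)}

== RESULT ==
["at(store)", "have(k3)", "key_at(k1,dock)", "locked(d_kitchen_office)", "open(d_dock_store)"]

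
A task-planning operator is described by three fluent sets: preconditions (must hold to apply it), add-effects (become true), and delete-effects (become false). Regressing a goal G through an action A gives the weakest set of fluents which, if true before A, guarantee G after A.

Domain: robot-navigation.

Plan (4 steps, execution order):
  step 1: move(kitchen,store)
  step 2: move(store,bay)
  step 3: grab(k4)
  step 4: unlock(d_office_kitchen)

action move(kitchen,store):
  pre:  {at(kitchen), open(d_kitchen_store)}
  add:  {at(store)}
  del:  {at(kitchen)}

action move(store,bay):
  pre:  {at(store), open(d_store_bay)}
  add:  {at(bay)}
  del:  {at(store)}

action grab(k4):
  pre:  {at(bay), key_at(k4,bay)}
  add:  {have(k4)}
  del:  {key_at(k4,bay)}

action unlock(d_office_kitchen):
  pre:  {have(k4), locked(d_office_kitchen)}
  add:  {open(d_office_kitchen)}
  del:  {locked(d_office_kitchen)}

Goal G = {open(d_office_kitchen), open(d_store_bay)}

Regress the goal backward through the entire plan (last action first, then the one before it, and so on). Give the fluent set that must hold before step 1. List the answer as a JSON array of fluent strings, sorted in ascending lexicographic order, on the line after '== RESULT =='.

Regress step by step:
  through step 4 (unlock(d_office_kitchen)): drop {open(d_office_kitchen)}, keep {open(d_store_bay)}, require {have(k4), locked(d_office_kitchen)}
    → {have(k4), locked(d_office_kitchen), open(d_store_bay)}
  through step 3 (grab(k4)): drop {have(k4)}, keep {locked(d_office_kitchen), open(d_store_bay)}, require {at(bay), key_at(k4,bay)}
    → {at(bay), key_at(k4,bay), locked(d_office_kitchen), open(d_store_bay)}
  through step 2 (move(store,bay)): drop {at(bay)}, keep {key_at(k4,bay), locked(d_office_kitchen), open(d_store_bay)}, require {at(store), open(d_store_bay)}
    → {at(store), key_at(k4,bay), locked(d_office_kitchen), open(d_store_bay)}
  through step 1 (move(kitchen,store)): drop {at(store)}, keep {key_at(k4,bay), locked(d_office_kitchen), open(d_store_bay)}, require {at(kitchen), open(d_kitchen_store)}
    → {at(kitchen), key_at(k4,bay), locked(d_office_kitchen), open(d_kitchen_store), open(d_store_bay)}

== RESULT ==
["at(kitchen)", "key_at(k4,bay)", "locked(d_office_kitchen)", "open(d_kitchen_store)", "open(d_store_bay)"]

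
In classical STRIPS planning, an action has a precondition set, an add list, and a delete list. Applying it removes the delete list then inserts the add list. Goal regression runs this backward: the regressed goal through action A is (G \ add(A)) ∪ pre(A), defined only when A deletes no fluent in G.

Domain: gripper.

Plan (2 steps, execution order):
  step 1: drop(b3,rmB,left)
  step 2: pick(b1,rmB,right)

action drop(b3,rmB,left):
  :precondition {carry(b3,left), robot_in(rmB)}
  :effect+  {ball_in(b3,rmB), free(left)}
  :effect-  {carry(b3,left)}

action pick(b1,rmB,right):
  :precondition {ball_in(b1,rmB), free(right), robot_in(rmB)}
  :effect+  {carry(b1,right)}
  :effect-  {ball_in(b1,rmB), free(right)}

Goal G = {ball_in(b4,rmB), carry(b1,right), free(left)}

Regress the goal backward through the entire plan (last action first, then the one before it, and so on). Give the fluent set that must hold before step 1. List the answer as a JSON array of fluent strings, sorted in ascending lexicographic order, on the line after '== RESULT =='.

Regress step by step:
  through step 2 (pick(b1,rmB,right)): drop {carry(b1,right)}, keep {ball_in(b4,rmB), free(left)}, require {ball_in(b1,rmB), free(right), robot_in(rmB)}
    → {ball_in(b1,rmB), ball_in(b4,rmB), free(left), free(right), robot_in(rmB)}
  through step 1 (drop(b3,rmB,left)): drop {free(left)}, keep {ball_in(b1,rmB), ball_in(b4,rmB), free(right), robot_in(rmB)}, require {carry(b3,left), robot_in(rmB)}
    → {ball_in(b1,rmB), ball_in(b4,rmB), carry(b3,left), free(right), robot_in(rmB)}

== RESULT ==
["ball_in(b1,rmB)", "ball_in(b4,rmB)", "carry(b3,left)", "free(right)", "robot_in(rmB)"]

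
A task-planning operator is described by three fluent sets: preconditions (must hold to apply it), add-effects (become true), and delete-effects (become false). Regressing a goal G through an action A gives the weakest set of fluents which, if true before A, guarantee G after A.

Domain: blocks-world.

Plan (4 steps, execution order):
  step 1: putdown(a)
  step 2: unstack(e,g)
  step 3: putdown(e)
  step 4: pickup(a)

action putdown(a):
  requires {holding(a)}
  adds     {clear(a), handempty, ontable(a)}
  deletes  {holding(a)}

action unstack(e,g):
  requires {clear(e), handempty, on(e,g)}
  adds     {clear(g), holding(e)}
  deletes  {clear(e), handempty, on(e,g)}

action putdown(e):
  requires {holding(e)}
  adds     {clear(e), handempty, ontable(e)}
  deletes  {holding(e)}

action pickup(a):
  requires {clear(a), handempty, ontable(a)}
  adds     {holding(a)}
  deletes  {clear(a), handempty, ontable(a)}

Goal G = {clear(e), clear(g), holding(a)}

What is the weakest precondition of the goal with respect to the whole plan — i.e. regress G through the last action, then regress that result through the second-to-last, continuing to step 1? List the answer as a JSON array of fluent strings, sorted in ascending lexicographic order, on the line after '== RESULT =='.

Regress step by step:
  through step 4 (pickup(a)): drop {holding(a)}, keep {clear(e), clear(g)}, require {clear(a), handempty, ontable(a)}
    → {clear(a), clear(e), clear(g), handempty, ontable(a)}
  through step 3 (putdown(e)): drop {clear(e), handempty}, keep {clear(a), clear(g), ontable(a)}, require {holding(e)}
    → {clear(a), clear(g), holding(e), ontable(a)}
  through step 2 (unstack(e,g)): drop {clear(g), holding(e)}, keep {clear(a), ontable(a)}, require {clear(e), handempty, on(e,g)}
    → {clear(a), clear(e), handempty, on(e,g), ontable(a)}
  through step 1 (putdown(a)): drop {clear(a), handempty, ontable(a)}, keep {clear(e), on(e,g)}, require {holding(a)}
    → {clear(e), holding(a), on(e,g)}

== RESULT ==
["clear(e)", "holding(a)", "on(e,g)"]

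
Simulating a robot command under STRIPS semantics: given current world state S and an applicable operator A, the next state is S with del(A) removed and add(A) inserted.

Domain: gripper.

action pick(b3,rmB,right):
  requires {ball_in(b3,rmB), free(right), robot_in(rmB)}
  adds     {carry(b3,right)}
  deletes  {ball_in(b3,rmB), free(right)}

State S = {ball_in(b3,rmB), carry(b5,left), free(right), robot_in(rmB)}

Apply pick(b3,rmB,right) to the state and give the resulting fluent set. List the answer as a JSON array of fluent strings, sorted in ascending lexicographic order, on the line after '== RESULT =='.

Progress:
  pre ⊆ S: {ball_in(b3,rmB), free(right), robot_in(rmB)} ⊆ S  — applicable
  S \ del = {carry(b5,left), robot_in(rmB)}
  ∪ add   = {carry(b3,right), carry(b5,left), robot_in(rmB)}

== RESULT ==
["carry(b3,right)", "carry(b5,left)", "robot_in(rmB)"]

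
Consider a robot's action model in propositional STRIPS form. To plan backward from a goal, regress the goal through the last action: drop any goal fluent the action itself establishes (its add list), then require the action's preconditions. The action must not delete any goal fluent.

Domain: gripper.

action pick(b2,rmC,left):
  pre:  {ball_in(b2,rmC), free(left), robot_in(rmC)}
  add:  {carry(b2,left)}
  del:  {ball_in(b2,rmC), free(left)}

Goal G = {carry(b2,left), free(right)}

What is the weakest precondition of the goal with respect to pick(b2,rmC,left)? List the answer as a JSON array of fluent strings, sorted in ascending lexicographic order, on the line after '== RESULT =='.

Compute (G \ add) ∪ pre:
  G ∩ del = {}  (empty — regression defined)
  G \ add = {carry(b2,left), free(right)} \ {carry(b2,left)} = {free(right)}
  ∪ pre   = {free(right)} ∪ {ball_in(b2,rmC), free(left), robot_in(rmC)}
          = {ball_in(b2,rmC), free(left), free(right), robot_in(rmC)}

== RESULT ==
["ball_in(b2,rmC)", "free(left)", "free(right)", "robot_in(rmC)"]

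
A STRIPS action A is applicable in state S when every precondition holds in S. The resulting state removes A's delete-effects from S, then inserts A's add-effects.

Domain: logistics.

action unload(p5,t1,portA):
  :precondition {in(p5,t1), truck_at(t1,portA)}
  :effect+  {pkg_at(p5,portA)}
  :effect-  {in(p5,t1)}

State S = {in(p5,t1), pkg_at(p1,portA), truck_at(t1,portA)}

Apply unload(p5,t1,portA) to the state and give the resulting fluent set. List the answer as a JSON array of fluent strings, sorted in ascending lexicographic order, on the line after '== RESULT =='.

Progress:
  pre ⊆ S: {in(p5,t1), truck_at(t1,portA)} ⊆ S  — applicable
  S \ del = {pkg_at(p1,portA), truck_at(t1,portA)}
  ∪ add   = {pkg_at(p1,portA), pkg_at(p5,portA), truck_at(t1,portA)}

== RESULT ==
["pkg_at(p1,portA)", "pkg_at(p5,portA)", "truck_at(t1,portA)"]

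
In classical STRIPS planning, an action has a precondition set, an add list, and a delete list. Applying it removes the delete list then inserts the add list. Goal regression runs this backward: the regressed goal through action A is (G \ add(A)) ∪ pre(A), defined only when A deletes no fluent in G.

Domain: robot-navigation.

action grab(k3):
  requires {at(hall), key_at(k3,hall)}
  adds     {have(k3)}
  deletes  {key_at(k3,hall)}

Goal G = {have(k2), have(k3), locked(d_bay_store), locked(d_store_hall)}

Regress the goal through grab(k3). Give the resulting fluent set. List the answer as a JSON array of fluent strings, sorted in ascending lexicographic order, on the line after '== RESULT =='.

Compute (G \ add) ∪ pre:
  G ∩ del = {}  (empty — regression defined)
  G \ add = {have(k2), have(k3), locked(d_bay_store), locked(d_store_hall)} \ {have(k3)} = {have(k2), locked(d_bay_store), locked(d_store_hall)}
  ∪ pre   = {have(k2), locked(d_bay_store), locked(d_store_hall)} ∪ {at(hall), key_at(k3,hall)}
          = {at(hall), have(k2), key_at(k3,hall), locked(d_bay_store), locked(d_store_hall)}

== RESULT ==
["at(hall)", "have(k2)", "key_at(k3,hall)", "locked(d_bay_store)", "locked(d_store_hall)"]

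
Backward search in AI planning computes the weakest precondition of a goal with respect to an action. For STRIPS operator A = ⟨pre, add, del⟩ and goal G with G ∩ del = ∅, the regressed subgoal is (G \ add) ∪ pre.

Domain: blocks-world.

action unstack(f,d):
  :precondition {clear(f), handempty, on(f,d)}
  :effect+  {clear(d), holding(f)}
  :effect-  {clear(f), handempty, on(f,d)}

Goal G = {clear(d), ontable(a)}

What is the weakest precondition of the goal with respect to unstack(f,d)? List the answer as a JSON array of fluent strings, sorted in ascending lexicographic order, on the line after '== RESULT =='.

Compute (G \ add) ∪ pre:
  G ∩ del = {}  (empty — regression defined)
  G \ add = {clear(d), ontable(a)} \ {clear(d), holding(f)} = {ontable(a)}
  ∪ pre   = {ontable(a)} ∪ {clear(f), handempty, on(f,d)}
          = {clear(f), handempty, on(f,d), ontable(a)}

== RESULT ==
["clear(f)", "handempty", "on(f,d)", "ontable(a)"]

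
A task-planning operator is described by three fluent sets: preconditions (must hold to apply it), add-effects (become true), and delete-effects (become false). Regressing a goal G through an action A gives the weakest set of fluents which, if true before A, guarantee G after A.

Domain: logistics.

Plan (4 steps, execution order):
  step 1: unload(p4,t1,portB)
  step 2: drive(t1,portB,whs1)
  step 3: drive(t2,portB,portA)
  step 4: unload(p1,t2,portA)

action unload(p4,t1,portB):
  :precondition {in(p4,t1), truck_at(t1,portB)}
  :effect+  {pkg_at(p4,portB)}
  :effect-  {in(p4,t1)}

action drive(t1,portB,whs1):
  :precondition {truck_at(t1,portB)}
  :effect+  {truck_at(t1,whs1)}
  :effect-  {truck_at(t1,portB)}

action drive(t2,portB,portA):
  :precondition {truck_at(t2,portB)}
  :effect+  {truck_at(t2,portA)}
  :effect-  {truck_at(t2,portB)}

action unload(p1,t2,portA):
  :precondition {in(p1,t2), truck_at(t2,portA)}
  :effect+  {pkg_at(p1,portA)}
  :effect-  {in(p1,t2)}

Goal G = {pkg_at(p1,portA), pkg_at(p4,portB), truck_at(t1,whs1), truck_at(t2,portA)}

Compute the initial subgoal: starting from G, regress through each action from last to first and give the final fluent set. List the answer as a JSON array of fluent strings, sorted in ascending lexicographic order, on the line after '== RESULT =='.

Work backward from the goal:
  through step 4 (unload(p1,t2,portA)): drop {pkg_at(p1,portA)}, keep {pkg_at(p4,portB), truck_at(t1,whs1), truck_at(t2,portA)}, require {in(p1,t2), truck_at(t2,portA)}
    → {in(p1,t2), pkg_at(p4,portB), truck_at(t1,whs1), truck_at(t2,portA)}
  through step 3 (drive(t2,portB,portA)): drop {truck_at(t2,portA)}, keep {in(p1,t2), pkg_at(p4,portB), truck_at(t1,whs1)}, require {truck_at(t2,portB)}
    → {in(p1,t2), pkg_at(p4,portB), truck_at(t1,whs1), truck_at(t2,portB)}
  through step 2 (drive(t1,portB,whs1)): drop {truck_at(t1,whs1)}, keep {in(p1,t2), pkg_at(p4,portB), truck_at(t2,portB)}, require {truck_at(t1,portB)}
    → {in(p1,t2), pkg_at(p4,portB), truck_at(t1,portB), truck_at(t2,portB)}
  through step 1 (unload(p4,t1,portB)): drop {pkg_at(p4,portB)}, keep {in(p1,t2), truck_at(t1,portB), truck_at(t2,portB)}, require {in(p4,t1), truck_at(t1,portB)}
    → {in(p1,t2), in(p4,t1), truck_at(t1,portB), truck_at(t2,portB)}

== RESULT ==
["in(p1,t2)", "in(p4,t1)", "truck_at(t1,portB)", "truck_at(t2,portB)"]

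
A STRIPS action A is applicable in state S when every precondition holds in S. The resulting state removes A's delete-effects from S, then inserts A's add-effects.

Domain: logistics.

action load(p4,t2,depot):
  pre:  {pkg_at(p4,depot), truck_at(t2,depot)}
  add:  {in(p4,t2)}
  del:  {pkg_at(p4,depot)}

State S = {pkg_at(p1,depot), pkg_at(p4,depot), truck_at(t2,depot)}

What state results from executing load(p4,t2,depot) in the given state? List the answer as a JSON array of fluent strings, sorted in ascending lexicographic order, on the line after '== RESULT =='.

Progress:
  pre ⊆ S: {pkg_at(p4,depot), truck_at(t2,depot)} ⊆ S  — applicable
  S \ del = {pkg_at(p1,depot), truck_at(t2,depot)}
  ∪ add   = {in(p4,t2), pkg_at(p1,depot), truck_at(t2,depot)}

== RESULT ==
["in(p4,t2)", "pkg_at(p1,depot)", "truck_at(t2,depot)"]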